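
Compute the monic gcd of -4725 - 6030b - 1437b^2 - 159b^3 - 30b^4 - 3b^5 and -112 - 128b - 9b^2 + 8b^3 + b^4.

7 + 8b + b^2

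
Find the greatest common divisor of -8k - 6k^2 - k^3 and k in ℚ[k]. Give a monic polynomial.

By polynomial division,
  -k^3 - 6k^2 - 8k = (-k^2 - 6k - 8)(k) + (0)
The last nonzero remainder k is already monic.

k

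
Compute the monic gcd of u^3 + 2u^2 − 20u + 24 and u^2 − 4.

u − 2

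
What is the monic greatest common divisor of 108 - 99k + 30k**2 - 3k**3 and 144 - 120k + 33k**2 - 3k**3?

12 - 7k + k**2

By polynomial division,
  -3k**3 + 30k**2 - 99k + 108 = (-3k**3 + 33k**2 - 120k + 144) + (-3k**2 + 21k - 36)
  -3k**3 + 33k**2 - 120k + 144 = (k - 4)(-3k**2 + 21k - 36) + (0)
Last nonzero remainder: -3k**2 + 21k - 36. Dividing through by -3 gives the monic gcd k**2 - 7k + 12.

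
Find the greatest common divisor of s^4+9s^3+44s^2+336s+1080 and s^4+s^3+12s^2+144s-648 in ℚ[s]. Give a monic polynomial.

Apply the Euclidean algorithm:
  s^4+9s^3+44s^2+336s+1080 = (s^4+s^3+12s^2+144s-648) + (8s^3+32s^2+192s+1728)
  s^4+s^3+12s^2+144s-648 = ((1/8)s-3/8)(8s^3+32s^2+192s+1728) + (0)
Last nonzero remainder: 8s^3+32s^2+192s+1728. Dividing through by 8 gives the monic gcd s^3+4s^2+24s+216.

s^3+4s^2+24s+216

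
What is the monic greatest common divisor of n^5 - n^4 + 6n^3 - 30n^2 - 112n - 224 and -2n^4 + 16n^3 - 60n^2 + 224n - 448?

n^3 - 4n^2 + 14n - 56

Apply the Euclidean algorithm:
  n^5 - n^4 + 6n^3 - 30n^2 - 112n - 224 = (-(1/2)n - 7/2)(-2n^4 + 16n^3 - 60n^2 + 224n - 448) + (32n^3 - 128n^2 + 448n - 1792)
  -2n^4 + 16n^3 - 60n^2 + 224n - 448 = (-(1/16)n + 1/4)(32n^3 - 128n^2 + 448n - 1792) + (0)
Last nonzero remainder: 32n^3 - 128n^2 + 448n - 1792. Dividing through by 32 gives the monic gcd n^3 - 4n^2 + 14n - 56.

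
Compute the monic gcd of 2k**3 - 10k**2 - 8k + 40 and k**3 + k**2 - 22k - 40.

k**2 - 3k - 10

By polynomial division,
  2k**3 - 10k**2 - 8k + 40 = (2)(k**3 + k**2 - 22k - 40) + (-12k**2 + 36k + 120)
  k**3 + k**2 - 22k - 40 = (-(1/12)k - 1/3)(-12k**2 + 36k + 120) + (0)
Last nonzero remainder: -12k**2 + 36k + 120. Dividing through by -12 gives the monic gcd k**2 - 3k - 10.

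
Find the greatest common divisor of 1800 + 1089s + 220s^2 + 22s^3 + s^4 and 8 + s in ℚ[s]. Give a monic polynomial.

8 + s

Apply the Euclidean algorithm:
  s^4 + 22s^3 + 220s^2 + 1089s + 1800 = (s^3 + 14s^2 + 108s + 225)(s + 8) + (0)
The last nonzero remainder s + 8 is already monic.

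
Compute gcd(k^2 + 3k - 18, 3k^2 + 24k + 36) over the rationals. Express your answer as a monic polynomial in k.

Repeated division with remainder:
  k^2 + 3k - 18 = (1/3)(3k^2 + 24k + 36) + (-5k - 30)
  3k^2 + 24k + 36 = (-(3/5)k - 6/5)(-5k - 30) + (0)
Last nonzero remainder: -5k - 30. Dividing through by -5 gives the monic gcd k + 6.

k + 6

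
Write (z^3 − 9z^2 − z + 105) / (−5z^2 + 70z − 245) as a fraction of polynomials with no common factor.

(−z^2 + 2z + 15)/(5z − 35)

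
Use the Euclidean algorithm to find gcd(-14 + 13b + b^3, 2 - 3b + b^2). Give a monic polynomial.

Repeated division with remainder:
  b^3 + 13b - 14 = (b + 3)(b^2 - 3b + 2) + (20b - 20)
  b^2 - 3b + 2 = ((1/20)b - 1/10)(20b - 20) + (0)
Last nonzero remainder: 20b - 20. Dividing through by 20 gives the monic gcd b - 1.

-1 + b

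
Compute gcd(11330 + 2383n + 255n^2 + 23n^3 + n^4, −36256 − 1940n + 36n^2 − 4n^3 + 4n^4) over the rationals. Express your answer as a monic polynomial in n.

By polynomial division,
  n^4 + 23n^3 + 255n^2 + 2383n + 11330 = (1/4)(4n^4 − 4n^3 + 36n^2 − 1940n − 36256) + (24n^3 + 246n^2 + 2868n + 20394)
  4n^4 − 4n^3 + 36n^2 − 1940n − 36256 = ((1/6)n − 15/8)(24n^3 + 246n^2 + 2868n + 20394) + ((77/4)n^2 + (77/2)n + 7931/4)
  24n^3 + 246n^2 + 2868n + 20394 = ((96/77)n + 72/7)((77/4)n^2 + (77/2)n + 7931/4) + (0)
Last nonzero remainder: (77/4)n^2 + (77/2)n + 7931/4. Dividing through by 77/4 gives the monic gcd n^2 + 2n + 103.

103 + 2n + n^2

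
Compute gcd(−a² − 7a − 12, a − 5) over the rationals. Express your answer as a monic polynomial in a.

By polynomial division,
  −a² − 7a − 12 = (−a − 12)(a − 5) + (−72)
  a − 5 = (−(1/72)a + 5/72)(−72) + (0)
The last nonzero remainder is the constant −72, so the polynomials are coprime and gcd = 1.

1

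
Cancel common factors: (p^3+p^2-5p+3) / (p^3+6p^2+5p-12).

(p-1)/(p+4)

Repeated division with remainder:
  p^3+p^2-5p+3 = (p^3+6p^2+5p-12) + (-5p^2-10p+15)
  p^3+6p^2+5p-12 = (-(1/5)p-4/5)(-5p^2-10p+15) + (0)
Last nonzero remainder: -5p^2-10p+15. Dividing through by -5 gives the monic gcd p^2+2p-3.
Cancel p^2+2p-3 from numerator and denominator to get the reduced form.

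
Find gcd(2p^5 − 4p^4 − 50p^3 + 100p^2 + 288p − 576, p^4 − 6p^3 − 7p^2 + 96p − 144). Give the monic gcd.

Repeated division with remainder:
  2p^5 − 4p^4 − 50p^3 + 100p^2 + 288p − 576 = (2p + 8)(p^4 − 6p^3 − 7p^2 + 96p − 144) + (12p^3 − 36p^2 − 192p + 576)
  p^4 − 6p^3 − 7p^2 + 96p − 144 = ((1/12)p − 1/4)(12p^3 − 36p^2 − 192p + 576) + (0)
Last nonzero remainder: 12p^3 − 36p^2 − 192p + 576. Dividing through by 12 gives the monic gcd p^3 − 3p^2 − 16p + 48.

p^3 − 3p^2 − 16p + 48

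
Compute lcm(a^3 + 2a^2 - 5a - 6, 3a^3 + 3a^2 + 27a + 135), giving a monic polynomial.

a^5 + 6a^3 + 34a^2 - 63a - 90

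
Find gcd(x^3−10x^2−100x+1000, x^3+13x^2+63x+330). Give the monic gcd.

x+10

Euclidean algorithm in ℚ[x]:
  x^3−10x^2−100x+1000 = (x^3+13x^2+63x+330) + (−23x^2−163x+670)
  x^3+13x^2+63x+330 = (−(1/23)x−136/529)(−23x^2−163x+670) + ((26569/529)x+265690/529)
  −23x^2−163x+670 = (−(12167/26569)x+35443/26569)((26569/529)x+265690/529) + (0)
Last nonzero remainder: (26569/529)x+265690/529. Dividing through by 26569/529 gives the monic gcd x+10.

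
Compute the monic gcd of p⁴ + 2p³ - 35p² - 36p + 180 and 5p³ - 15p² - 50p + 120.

p² + p - 6

Apply the Euclidean algorithm:
  p⁴ + 2p³ - 35p² - 36p + 180 = ((1/5)p + 1)(5p³ - 15p² - 50p + 120) + (-10p² - 10p + 60)
  5p³ - 15p² - 50p + 120 = (-(1/2)p + 2)(-10p² - 10p + 60) + (0)
Last nonzero remainder: -10p² - 10p + 60. Dividing through by -10 gives the monic gcd p² + p - 6.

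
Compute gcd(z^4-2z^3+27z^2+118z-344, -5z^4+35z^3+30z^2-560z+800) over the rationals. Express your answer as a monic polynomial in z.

z^2+2z-8

Euclidean algorithm in ℚ[z]:
  z^4-2z^3+27z^2+118z-344 = (-1/5)(-5z^4+35z^3+30z^2-560z+800) + (5z^3+33z^2+6z-184)
  -5z^4+35z^3+30z^2-560z+800 = (-z+68/5)(5z^3+33z^2+6z-184) + (-(2064/5)z^2-(4128/5)z+16512/5)
  5z^3+33z^2+6z-184 = (-(25/2064)z-115/2064)(-(2064/5)z^2-(4128/5)z+16512/5) + (0)
Last nonzero remainder: -(2064/5)z^2-(4128/5)z+16512/5. Dividing through by -2064/5 gives the monic gcd z^2+2z-8.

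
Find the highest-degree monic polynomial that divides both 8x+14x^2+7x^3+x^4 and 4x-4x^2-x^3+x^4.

2x+x^2

By polynomial division,
  x^4+7x^3+14x^2+8x = (x^4-x^3-4x^2+4x) + (8x^3+18x^2+4x)
  x^4-x^3-4x^2+4x = ((1/8)x-13/32)(8x^3+18x^2+4x) + ((45/16)x^2+(45/8)x)
  8x^3+18x^2+4x = ((128/45)x+32/45)((45/16)x^2+(45/8)x) + (0)
Last nonzero remainder: (45/16)x^2+(45/8)x. Dividing through by 45/16 gives the monic gcd x^2+2x.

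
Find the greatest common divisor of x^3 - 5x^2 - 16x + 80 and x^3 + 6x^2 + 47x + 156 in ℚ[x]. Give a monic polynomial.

By polynomial division,
  x^3 - 5x^2 - 16x + 80 = (x^3 + 6x^2 + 47x + 156) + (-11x^2 - 63x - 76)
  x^3 + 6x^2 + 47x + 156 = (-(1/11)x - 3/121)(-11x^2 - 63x - 76) + ((4662/121)x + 18648/121)
  -11x^2 - 63x - 76 = (-(1331/4662)x - 2299/4662)((4662/121)x + 18648/121) + (0)
Last nonzero remainder: (4662/121)x + 18648/121. Dividing through by 4662/121 gives the monic gcd x + 4.

x + 4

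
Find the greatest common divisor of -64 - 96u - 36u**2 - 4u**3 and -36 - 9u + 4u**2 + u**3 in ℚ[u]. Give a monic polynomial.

4 + u

By polynomial division,
  -4u**3 - 36u**2 - 96u - 64 = (-4)(u**3 + 4u**2 - 9u - 36) + (-20u**2 - 132u - 208)
  u**3 + 4u**2 - 9u - 36 = (-(1/20)u + 13/100)(-20u**2 - 132u - 208) + (-(56/25)u - 224/25)
  -20u**2 - 132u - 208 = ((125/14)u + 325/14)(-(56/25)u - 224/25) + (0)
Last nonzero remainder: -(56/25)u - 224/25. Dividing through by -56/25 gives the monic gcd u + 4.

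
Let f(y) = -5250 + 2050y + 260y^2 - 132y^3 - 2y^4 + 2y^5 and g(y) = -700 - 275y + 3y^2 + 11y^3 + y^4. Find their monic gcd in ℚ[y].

-175 - 25y + 7y^2 + y^3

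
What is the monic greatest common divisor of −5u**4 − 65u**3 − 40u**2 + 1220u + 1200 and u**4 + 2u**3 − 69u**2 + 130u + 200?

u**3 + 7u**2 − 34u − 40

Apply the Euclidean algorithm:
  −5u**4 − 65u**3 − 40u**2 + 1220u + 1200 = (−5)(u**4 + 2u**3 − 69u**2 + 130u + 200) + (−55u**3 − 385u**2 + 1870u + 2200)
  u**4 + 2u**3 − 69u**2 + 130u + 200 = (−(1/55)u + 1/11)(−55u**3 − 385u**2 + 1870u + 2200) + (0)
Last nonzero remainder: −55u**3 − 385u**2 + 1870u + 2200. Dividing through by −55 gives the monic gcd u**3 + 7u**2 − 34u − 40.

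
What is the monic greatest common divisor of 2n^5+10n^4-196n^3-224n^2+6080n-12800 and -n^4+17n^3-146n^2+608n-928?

n^2-8n+16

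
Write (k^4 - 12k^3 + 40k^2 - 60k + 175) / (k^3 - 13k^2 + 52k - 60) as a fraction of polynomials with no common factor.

Apply the Euclidean algorithm:
  k^4 - 12k^3 + 40k^2 - 60k + 175 = (k + 1)(k^3 - 13k^2 + 52k - 60) + (k^2 - 52k + 235)
  k^3 - 13k^2 + 52k - 60 = (k + 39)(k^2 - 52k + 235) + (1845k - 9225)
  k^2 - 52k + 235 = ((1/1845)k - 47/1845)(1845k - 9225) + (0)
Last nonzero remainder: 1845k - 9225. Dividing through by 1845 gives the monic gcd k - 5.
Cancel k - 5 from numerator and denominator to get the reduced form.

(k^3 - 7k^2 + 5k - 35)/(k^2 - 8k + 12)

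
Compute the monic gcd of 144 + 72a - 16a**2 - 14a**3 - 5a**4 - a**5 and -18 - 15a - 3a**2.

Repeated division with remainder:
  -a**5 - 5a**4 - 14a**3 - 16a**2 + 72a + 144 = ((1/3)a**3 + (8/3)a - 8)(-3a**2 - 15a - 18) + (0)
Last nonzero remainder: -3a**2 - 15a - 18. Dividing through by -3 gives the monic gcd a**2 + 5a + 6.

6 + 5a + a**2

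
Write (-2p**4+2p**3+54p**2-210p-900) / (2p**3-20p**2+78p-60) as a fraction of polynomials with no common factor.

(-p**2-8p-15)/(p-1)

Euclidean algorithm in ℚ[p]:
  -2p**4+2p**3+54p**2-210p-900 = (-p-9)(2p**3-20p**2+78p-60) + (-48p**2+432p-1440)
  2p**3-20p**2+78p-60 = (-(1/24)p+1/24)(-48p**2+432p-1440) + (0)
Last nonzero remainder: -48p**2+432p-1440. Dividing through by -48 gives the monic gcd p**2-9p+30.
Cancel p**2-9p+30 from numerator and denominator to get the reduced form.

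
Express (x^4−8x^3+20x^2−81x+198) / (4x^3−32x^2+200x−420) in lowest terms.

(x^3−5x^2+5x−66)/(4x^2−20x+140)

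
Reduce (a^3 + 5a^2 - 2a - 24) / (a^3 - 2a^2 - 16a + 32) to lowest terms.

(a + 3)/(a - 4)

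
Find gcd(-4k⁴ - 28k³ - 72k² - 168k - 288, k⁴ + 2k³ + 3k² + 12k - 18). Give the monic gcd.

k³ + 3k² + 6k + 18

By polynomial division,
  -4k⁴ - 28k³ - 72k² - 168k - 288 = (-4)(k⁴ + 2k³ + 3k² + 12k - 18) + (-20k³ - 60k² - 120k - 360)
  k⁴ + 2k³ + 3k² + 12k - 18 = (-(1/20)k + 1/20)(-20k³ - 60k² - 120k - 360) + (0)
Last nonzero remainder: -20k³ - 60k² - 120k - 360. Dividing through by -20 gives the monic gcd k³ + 3k² + 6k + 18.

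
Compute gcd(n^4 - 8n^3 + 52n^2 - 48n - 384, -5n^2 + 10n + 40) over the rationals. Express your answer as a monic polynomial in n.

n^2 - 2n - 8

Apply the Euclidean algorithm:
  n^4 - 8n^3 + 52n^2 - 48n - 384 = (-(1/5)n^2 + (6/5)n - 48/5)(-5n^2 + 10n + 40) + (0)
Last nonzero remainder: -5n^2 + 10n + 40. Dividing through by -5 gives the monic gcd n^2 - 2n - 8.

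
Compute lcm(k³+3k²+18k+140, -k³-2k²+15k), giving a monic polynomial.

k⁵+9k³+86k²-420k

By polynomial division,
  k³+3k²+18k+140 = (-1)(-k³-2k²+15k) + (k²+33k+140)
  -k³-2k²+15k = (-k+31)(k²+33k+140) + (-868k-4340)
  k²+33k+140 = (-(1/868)k-1/31)(-868k-4340) + (0)
Last nonzero remainder: -868k-4340. Dividing through by -868 gives the monic gcd k+5.
Then lcm(f, g) = f·g / gcd(f, g); expanding and making the result monic gives the answer.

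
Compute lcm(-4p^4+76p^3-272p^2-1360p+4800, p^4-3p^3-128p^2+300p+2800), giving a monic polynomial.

By polynomial division,
  -4p^4+76p^3-272p^2-1360p+4800 = (-4)(p^4-3p^3-128p^2+300p+2800) + (64p^3-784p^2-160p+16000)
  p^4-3p^3-128p^2+300p+2800 = ((1/64)p+37/256)(64p^3-784p^2-160p+16000) + (-(195/16)p^2+(585/8)p+975/2)
  64p^3-784p^2-160p+16000 = (-(1024/195)p+1280/39)(-(195/16)p^2+(585/8)p+975/2) + (0)
Last nonzero remainder: -(195/16)p^2+(585/8)p+975/2. Dividing through by -195/16 gives the monic gcd p^2-6p-40.
Then lcm(f, g) = f·g / gcd(f, g); expanding and making the result monic gives the answer.

p^6-16p^5-59p^4+1874p^3-4940p^2-27400p+84000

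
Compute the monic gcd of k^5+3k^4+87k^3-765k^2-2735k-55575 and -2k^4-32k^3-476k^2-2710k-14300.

Apply the Euclidean algorithm:
  k^5+3k^4+87k^3-765k^2-2735k-55575 = (-(1/2)k+13/2)(-2k^4-32k^3-476k^2-2710k-14300) + (57k^3+974k^2+7730k+37375)
  -2k^4-32k^3-476k^2-2710k-14300 = (-(2/57)k+124/3249)(57k^3+974k^2+7730k+37375) + (-(786080/3249)k^2-(5502560/3249)k-51095200/3249)
  57k^3+974k^2+7730k+37375 = (-(185193/786080)k-373635/157216)(-(786080/3249)k^2-(5502560/3249)k-51095200/3249) + (0)
Last nonzero remainder: -(786080/3249)k^2-(5502560/3249)k-51095200/3249. Dividing through by -786080/3249 gives the monic gcd k^2+7k+65.

k^2+7k+65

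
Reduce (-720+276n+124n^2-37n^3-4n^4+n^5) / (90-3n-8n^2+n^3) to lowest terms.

By polynomial division,
  n^5-4n^4-37n^3+124n^2+276n-720 = (n^2+4n-2)(n^3-8n^2-3n+90) + (30n^2-90n-540)
  n^3-8n^2-3n+90 = ((1/30)n-1/6)(30n^2-90n-540) + (0)
Last nonzero remainder: 30n^2-90n-540. Dividing through by 30 gives the monic gcd n^2-3n-18.
Cancel n^2-3n-18 from numerator and denominator to get the reduced form.

(40-22n-n^2+n^3)/(-5+n)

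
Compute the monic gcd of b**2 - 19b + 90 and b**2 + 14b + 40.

By polynomial division,
  b**2 - 19b + 90 = (b**2 + 14b + 40) + (-33b + 50)
  b**2 + 14b + 40 = (-(1/33)b - 512/1089)(-33b + 50) + (69160/1089)
  -33b + 50 = (-(35937/69160)b + 5445/6916)(69160/1089) + (0)
The last nonzero remainder is the constant 69160/1089, so the polynomials are coprime and gcd = 1.

1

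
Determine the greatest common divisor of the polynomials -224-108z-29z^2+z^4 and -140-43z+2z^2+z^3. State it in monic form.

-28-3z+z^2

Repeated division with remainder:
  z^4-29z^2-108z-224 = (z-2)(z^3+2z^2-43z-140) + (18z^2-54z-504)
  z^3+2z^2-43z-140 = ((1/18)z+5/18)(18z^2-54z-504) + (0)
Last nonzero remainder: 18z^2-54z-504. Dividing through by 18 gives the monic gcd z^2-3z-28.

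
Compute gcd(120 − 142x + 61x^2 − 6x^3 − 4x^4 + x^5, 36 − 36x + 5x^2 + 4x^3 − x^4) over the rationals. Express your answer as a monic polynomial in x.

Apply the Euclidean algorithm:
  x^5 − 4x^4 − 6x^3 + 61x^2 − 142x + 120 = (−x)(−x^4 + 4x^3 + 5x^2 − 36x + 36) + (−x^3 + 25x^2 − 106x + 120)
  −x^4 + 4x^3 + 5x^2 − 36x + 36 = (x + 21)(−x^3 + 25x^2 − 106x + 120) + (−414x^2 + 2070x − 2484)
  −x^3 + 25x^2 − 106x + 120 = ((1/414)x − 10/207)(−414x^2 + 2070x − 2484) + (0)
Last nonzero remainder: −414x^2 + 2070x − 2484. Dividing through by −414 gives the monic gcd x^2 − 5x + 6.

6 − 5x + x^2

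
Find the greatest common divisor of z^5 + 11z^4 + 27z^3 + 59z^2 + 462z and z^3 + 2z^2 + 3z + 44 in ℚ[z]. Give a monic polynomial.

Apply the Euclidean algorithm:
  z^5 + 11z^4 + 27z^3 + 59z^2 + 462z = (z^2 + 9z + 6)(z^3 + 2z^2 + 3z + 44) + (−24z^2 + 48z − 264)
  z^3 + 2z^2 + 3z + 44 = (−(1/24)z − 1/6)(−24z^2 + 48z − 264) + (0)
Last nonzero remainder: −24z^2 + 48z − 264. Dividing through by −24 gives the monic gcd z^2 − 2z + 11.

z^2 − 2z + 11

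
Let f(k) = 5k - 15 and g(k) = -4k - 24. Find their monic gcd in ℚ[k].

1

Apply the Euclidean algorithm:
  5k - 15 = (-5/4)(-4k - 24) + (-45)
  -4k - 24 = ((4/45)k + 8/15)(-45) + (0)
The last nonzero remainder is the constant -45, so the polynomials are coprime and gcd = 1.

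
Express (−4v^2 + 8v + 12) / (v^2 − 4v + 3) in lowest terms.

(−4v − 4)/(v − 1)

Euclidean algorithm in ℚ[v]:
  −4v^2 + 8v + 12 = (−4)(v^2 − 4v + 3) + (−8v + 24)
  v^2 − 4v + 3 = (−(1/8)v + 1/8)(−8v + 24) + (0)
Last nonzero remainder: −8v + 24. Dividing through by −8 gives the monic gcd v − 3.
Cancel v − 3 from numerator and denominator to get the reduced form.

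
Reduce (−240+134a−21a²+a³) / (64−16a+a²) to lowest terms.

(30−13a+a²)/(−8+a)

Euclidean algorithm in ℚ[a]:
  a³−21a²+134a−240 = (a−5)(a²−16a+64) + (−10a+80)
  a²−16a+64 = (−(1/10)a+4/5)(−10a+80) + (0)
Last nonzero remainder: −10a+80. Dividing through by −10 gives the monic gcd a−8.
Cancel a−8 from numerator and denominator to get the reduced form.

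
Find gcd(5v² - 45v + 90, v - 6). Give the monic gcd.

v - 6

Apply the Euclidean algorithm:
  5v² - 45v + 90 = (5v - 15)(v - 6) + (0)
The last nonzero remainder v - 6 is already monic.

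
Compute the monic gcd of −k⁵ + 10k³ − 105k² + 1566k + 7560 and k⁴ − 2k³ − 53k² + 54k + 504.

k² − k − 42

By polynomial division,
  −k⁵ + 10k³ − 105k² + 1566k + 7560 = (−k − 2)(k⁴ − 2k³ − 53k² + 54k + 504) + (−47k³ − 157k² + 2178k + 8568)
  k⁴ − 2k³ − 53k² + 54k + 504 = (−(1/47)k + 251/2209)(−47k³ − 157k² + 2178k + 8568) + ((24696/2209)k² − (24696/2209)k − 1037232/2209)
  −47k³ − 157k² + 2178k + 8568 = (−(103823/24696)k − 37553/2058)((24696/2209)k² − (24696/2209)k − 1037232/2209) + (0)
Last nonzero remainder: (24696/2209)k² − (24696/2209)k − 1037232/2209. Dividing through by 24696/2209 gives the monic gcd k² − k − 42.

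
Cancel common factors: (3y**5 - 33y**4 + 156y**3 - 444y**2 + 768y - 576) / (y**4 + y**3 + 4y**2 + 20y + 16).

Repeated division with remainder:
  3y**5 - 33y**4 + 156y**3 - 444y**2 + 768y - 576 = (3y - 36)(y**4 + y**3 + 4y**2 + 20y + 16) + (180y**3 - 360y**2 + 1440y)
  y**4 + y**3 + 4y**2 + 20y + 16 = ((1/180)y + 1/60)(180y**3 - 360y**2 + 1440y) + (2y**2 - 4y + 16)
  180y**3 - 360y**2 + 1440y = (90y)(2y**2 - 4y + 16) + (0)
Last nonzero remainder: 2y**2 - 4y + 16. Dividing through by 2 gives the monic gcd y**2 - 2y + 8.
Cancel y**2 - 2y + 8 from numerator and denominator to get the reduced form.

(3y**3 - 27y**2 + 78y - 72)/(y**2 + 3y + 2)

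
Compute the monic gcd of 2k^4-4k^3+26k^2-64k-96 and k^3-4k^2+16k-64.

k^2+16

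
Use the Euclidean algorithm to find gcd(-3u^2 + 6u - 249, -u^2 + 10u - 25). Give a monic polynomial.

1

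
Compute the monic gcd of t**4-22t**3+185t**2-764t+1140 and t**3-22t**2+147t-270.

t**2-13t+30

By polynomial division,
  t**4-22t**3+185t**2-764t+1140 = (t)(t**3-22t**2+147t-270) + (38t**2-494t+1140)
  t**3-22t**2+147t-270 = ((1/38)t-9/38)(38t**2-494t+1140) + (0)
Last nonzero remainder: 38t**2-494t+1140. Dividing through by 38 gives the monic gcd t**2-13t+30.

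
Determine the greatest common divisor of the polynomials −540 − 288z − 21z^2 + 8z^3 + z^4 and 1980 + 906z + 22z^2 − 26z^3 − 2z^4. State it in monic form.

−90 − 33z + 2z^2 + z^3

Repeated division with remainder:
  z^4 + 8z^3 − 21z^2 − 288z − 540 = (−1/2)(−2z^4 − 26z^3 + 22z^2 + 906z + 1980) + (−5z^3 − 10z^2 + 165z + 450)
  −2z^4 − 26z^3 + 22z^2 + 906z + 1980 = ((2/5)z + 22/5)(−5z^3 − 10z^2 + 165z + 450) + (0)
Last nonzero remainder: −5z^3 − 10z^2 + 165z + 450. Dividing through by −5 gives the monic gcd z^3 + 2z^2 − 33z − 90.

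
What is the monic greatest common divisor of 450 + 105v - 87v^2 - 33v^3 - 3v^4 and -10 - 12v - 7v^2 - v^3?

5 + v

By polynomial division,
  -3v^4 - 33v^3 - 87v^2 + 105v + 450 = (3v + 12)(-v^3 - 7v^2 - 12v - 10) + (33v^2 + 279v + 570)
  -v^3 - 7v^2 - 12v - 10 = (-(1/33)v + 16/363)(33v^2 + 279v + 570) + (-(850/121)v - 4250/121)
  33v^2 + 279v + 570 = (-(3993/850)v - 6897/425)(-(850/121)v - 4250/121) + (0)
Last nonzero remainder: -(850/121)v - 4250/121. Dividing through by -850/121 gives the monic gcd v + 5.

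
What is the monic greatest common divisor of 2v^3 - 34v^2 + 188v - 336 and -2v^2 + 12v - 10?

1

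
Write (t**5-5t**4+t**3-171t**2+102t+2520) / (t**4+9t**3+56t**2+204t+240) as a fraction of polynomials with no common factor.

Repeated division with remainder:
  t**5-5t**4+t**3-171t**2+102t+2520 = (t-14)(t**4+9t**3+56t**2+204t+240) + (71t**3+409t**2+2718t+5880)
  t**4+9t**3+56t**2+204t+240 = ((1/71)t+230/5041)(71t**3+409t**2+2718t+5880) + (-(4752/5041)t**2-(14256/5041)t-142560/5041)
  71t**3+409t**2+2718t+5880 = (-(357911/4752)t-247009/1188)(-(4752/5041)t**2-(14256/5041)t-142560/5041) + (0)
Last nonzero remainder: -(4752/5041)t**2-(14256/5041)t-142560/5041. Dividing through by -4752/5041 gives the monic gcd t**2+3t+30.
Cancel t**2+3t+30 from numerator and denominator to get the reduced form.

(t**3-8t**2-5t+84)/(t**2+6t+8)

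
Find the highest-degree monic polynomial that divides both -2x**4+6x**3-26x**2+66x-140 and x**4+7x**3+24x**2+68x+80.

x**2+x+10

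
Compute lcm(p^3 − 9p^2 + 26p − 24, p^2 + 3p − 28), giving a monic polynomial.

By polynomial division,
  p^3 − 9p^2 + 26p − 24 = (p − 12)(p^2 + 3p − 28) + (90p − 360)
  p^2 + 3p − 28 = ((1/90)p + 7/90)(90p − 360) + (0)
Last nonzero remainder: 90p − 360. Dividing through by 90 gives the monic gcd p − 4.
Then lcm(f, g) = f·g / gcd(f, g); expanding and making the result monic gives the answer.

p^4 − 2p^3 − 37p^2 + 158p − 168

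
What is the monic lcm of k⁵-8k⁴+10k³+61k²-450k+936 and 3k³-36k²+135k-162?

k⁶-11k⁵+34k⁴+31k³-633k²+2286k-2808

Euclidean algorithm in ℚ[k]:
  k⁵-8k⁴+10k³+61k²-450k+936 = ((1/3)k²+(4/3)k+13/3)(3k³-36k²+135k-162) + (91k²-819k+1638)
  3k³-36k²+135k-162 = ((3/91)k-9/91)(91k²-819k+1638) + (0)
Last nonzero remainder: 91k²-819k+1638. Dividing through by 91 gives the monic gcd k²-9k+18.
Then lcm(f, g) = f·g / gcd(f, g); expanding and making the result monic gives the answer.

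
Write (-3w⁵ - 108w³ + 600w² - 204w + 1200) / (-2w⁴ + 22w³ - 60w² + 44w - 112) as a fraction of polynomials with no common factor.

(3w² + 12w + 150)/(2w - 14)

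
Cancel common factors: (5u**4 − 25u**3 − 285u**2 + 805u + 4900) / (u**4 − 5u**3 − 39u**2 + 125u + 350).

(5u**2 − 15u − 140)/(u**2 − 3u − 10)

By polynomial division,
  5u**4 − 25u**3 − 285u**2 + 805u + 4900 = (5)(u**4 − 5u**3 − 39u**2 + 125u + 350) + (−90u**2 + 180u + 3150)
  u**4 − 5u**3 − 39u**2 + 125u + 350 = (−(1/90)u**2 + (1/30)u + 1/9)(−90u**2 + 180u + 3150) + (0)
Last nonzero remainder: −90u**2 + 180u + 3150. Dividing through by −90 gives the monic gcd u**2 − 2u − 35.
Cancel u**2 − 2u − 35 from numerator and denominator to get the reduced form.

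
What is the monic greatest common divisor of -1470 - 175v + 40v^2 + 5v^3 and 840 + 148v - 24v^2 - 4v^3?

-42 + v + v^2

Apply the Euclidean algorithm:
  5v^3 + 40v^2 - 175v - 1470 = (-5/4)(-4v^3 - 24v^2 + 148v + 840) + (10v^2 + 10v - 420)
  -4v^3 - 24v^2 + 148v + 840 = (-(2/5)v - 2)(10v^2 + 10v - 420) + (0)
Last nonzero remainder: 10v^2 + 10v - 420. Dividing through by 10 gives the monic gcd v^2 + v - 42.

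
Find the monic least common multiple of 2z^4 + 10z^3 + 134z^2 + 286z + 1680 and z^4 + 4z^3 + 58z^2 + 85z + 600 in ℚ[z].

z^6 + 6z^5 + 87z^4 + 285z^3 + 1988z^2 + 2985z + 12600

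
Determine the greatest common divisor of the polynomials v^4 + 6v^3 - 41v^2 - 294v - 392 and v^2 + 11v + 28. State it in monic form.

v^2 + 11v + 28

By polynomial division,
  v^4 + 6v^3 - 41v^2 - 294v - 392 = (v^2 - 5v - 14)(v^2 + 11v + 28) + (0)
The last nonzero remainder v^2 + 11v + 28 is already monic.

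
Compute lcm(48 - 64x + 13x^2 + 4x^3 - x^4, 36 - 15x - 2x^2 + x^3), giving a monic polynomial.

Repeated division with remainder:
  -x^4 + 4x^3 + 13x^2 - 64x + 48 = (-x + 2)(x^3 - 2x^2 - 15x + 36) + (2x^2 + 2x - 24)
  x^3 - 2x^2 - 15x + 36 = ((1/2)x - 3/2)(2x^2 + 2x - 24) + (0)
Last nonzero remainder: 2x^2 + 2x - 24. Dividing through by 2 gives the monic gcd x^2 + x - 12.
Then lcm(f, g) = f·g / gcd(f, g); expanding and making the result monic gives the answer.

144 - 240x + 103x^2 - x^3 - 7x^4 + x^5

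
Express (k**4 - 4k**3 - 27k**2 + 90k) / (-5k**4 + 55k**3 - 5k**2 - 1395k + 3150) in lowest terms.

Euclidean algorithm in ℚ[k]:
  k**4 - 4k**3 - 27k**2 + 90k = (-1/5)(-5k**4 + 55k**3 - 5k**2 - 1395k + 3150) + (7k**3 - 28k**2 - 189k + 630)
  -5k**4 + 55k**3 - 5k**2 - 1395k + 3150 = (-(5/7)k + 5)(7k**3 - 28k**2 - 189k + 630) + (0)
Last nonzero remainder: 7k**3 - 28k**2 - 189k + 630. Dividing through by 7 gives the monic gcd k**3 - 4k**2 - 27k + 90.
Cancel k**3 - 4k**2 - 27k + 90 from numerator and denominator to get the reduced form.

(-k)/(5k - 35)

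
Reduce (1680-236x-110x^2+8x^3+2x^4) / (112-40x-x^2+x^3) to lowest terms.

(-60+2x+2x^2)/(-4+x)

By polynomial division,
  2x^4+8x^3-110x^2-236x+1680 = (2x+10)(x^3-x^2-40x+112) + (-20x^2-60x+560)
  x^3-x^2-40x+112 = (-(1/20)x+1/5)(-20x^2-60x+560) + (0)
Last nonzero remainder: -20x^2-60x+560. Dividing through by -20 gives the monic gcd x^2+3x-28.
Cancel x^2+3x-28 from numerator and denominator to get the reduced form.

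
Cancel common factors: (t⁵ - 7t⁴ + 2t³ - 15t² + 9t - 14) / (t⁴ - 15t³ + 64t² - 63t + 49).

Apply the Euclidean algorithm:
  t⁵ - 7t⁴ + 2t³ - 15t² + 9t - 14 = (t + 8)(t⁴ - 15t³ + 64t² - 63t + 49) + (58t³ - 464t² + 464t - 406)
  t⁴ - 15t³ + 64t² - 63t + 49 = ((1/58)t - 7/58)(58t³ - 464t² + 464t - 406) + (0)
Last nonzero remainder: 58t³ - 464t² + 464t - 406. Dividing through by 58 gives the monic gcd t³ - 8t² + 8t - 7.
Cancel t³ - 8t² + 8t - 7 from numerator and denominator to get the reduced form.

(t² + t + 2)/(t - 7)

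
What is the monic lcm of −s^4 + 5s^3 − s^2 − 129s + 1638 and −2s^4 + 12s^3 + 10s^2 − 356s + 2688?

Euclidean algorithm in ℚ[s]:
  −s^4 + 5s^3 − s^2 − 129s + 1638 = (1/2)(−2s^4 + 12s^3 + 10s^2 − 356s + 2688) + (−s^3 − 6s^2 + 49s + 294)
  −2s^4 + 12s^3 + 10s^2 − 356s + 2688 = (2s − 24)(−s^3 − 6s^2 + 49s + 294) + (−232s^2 + 232s + 9744)
  −s^3 − 6s^2 + 49s + 294 = ((1/232)s + 7/232)(−232s^2 + 232s + 9744) + (0)
Last nonzero remainder: −232s^2 + 232s + 9744. Dividing through by −232 gives the monic gcd s^2 − s − 42.
Then lcm(f, g) = f·g / gcd(f, g); expanding and making the result monic gives the answer.

s^6 − 10s^5 + 58s^4 − 36s^3 − 2251s^2 + 12318s − 52416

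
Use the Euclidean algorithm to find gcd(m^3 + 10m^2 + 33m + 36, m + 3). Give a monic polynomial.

Euclidean algorithm in ℚ[m]:
  m^3 + 10m^2 + 33m + 36 = (m^2 + 7m + 12)(m + 3) + (0)
The last nonzero remainder m + 3 is already monic.

m + 3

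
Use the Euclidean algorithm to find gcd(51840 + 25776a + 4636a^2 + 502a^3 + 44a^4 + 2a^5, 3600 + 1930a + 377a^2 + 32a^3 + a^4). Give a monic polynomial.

72 + 17a + a^2

Repeated division with remainder:
  2a^5 + 44a^4 + 502a^3 + 4636a^2 + 25776a + 51840 = (2a − 20)(a^4 + 32a^3 + 377a^2 + 1930a + 3600) + (388a^3 + 8316a^2 + 57176a + 123840)
  a^4 + 32a^3 + 377a^2 + 1930a + 3600 = ((1/388)a + 1025/37636)(388a^3 + 8316a^2 + 57176a + 123840) + ((29700/9409)a^2 + (504900/9409)a + 2138400/9409)
  388a^3 + 8316a^2 + 57176a + 123840 = ((912673/7425)a + 809174/1485)((29700/9409)a^2 + (504900/9409)a + 2138400/9409) + (0)
Last nonzero remainder: (29700/9409)a^2 + (504900/9409)a + 2138400/9409. Dividing through by 29700/9409 gives the monic gcd a^2 + 17a + 72.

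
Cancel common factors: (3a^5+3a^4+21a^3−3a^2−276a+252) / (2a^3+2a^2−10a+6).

(3a^3−3a^2+36a−84)/(2a−2)

Repeated division with remainder:
  3a^5+3a^4+21a^3−3a^2−276a+252 = ((3/2)a^2+18)(2a^3+2a^2−10a+6) + (−48a^2−96a+144)
  2a^3+2a^2−10a+6 = (−(1/24)a+1/24)(−48a^2−96a+144) + (0)
Last nonzero remainder: −48a^2−96a+144. Dividing through by −48 gives the monic gcd a^2+2a−3.
Cancel a^2+2a−3 from numerator and denominator to get the reduced form.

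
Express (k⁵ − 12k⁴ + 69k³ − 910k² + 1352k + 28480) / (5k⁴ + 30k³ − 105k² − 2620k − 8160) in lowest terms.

(k³ − 8k² + 69k − 890)/(5k² + 50k + 255)

By polynomial division,
  k⁵ − 12k⁴ + 69k³ − 910k² + 1352k + 28480 = ((1/5)k − 18/5)(5k⁴ + 30k³ − 105k² − 2620k − 8160) + (198k³ − 764k² − 6448k − 896)
  5k⁴ + 30k³ − 105k² − 2620k − 8160 = ((5/198)k + 2440/9801)(198k³ − 764k² − 6448k − 896) + ((2430935/9801)k² − (9723740/9801)k − 77789920/9801)
  198k³ − 764k² − 6448k − 896 = ((1940598/2430935)k + 274428/2430935)((2430935/9801)k² − (9723740/9801)k − 77789920/9801) + (0)
Last nonzero remainder: (2430935/9801)k² − (9723740/9801)k − 77789920/9801. Dividing through by 2430935/9801 gives the monic gcd k² − 4k − 32.
Cancel k² − 4k − 32 from numerator and denominator to get the reduced form.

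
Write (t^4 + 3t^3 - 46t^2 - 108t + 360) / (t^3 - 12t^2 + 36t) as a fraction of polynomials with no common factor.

Repeated division with remainder:
  t^4 + 3t^3 - 46t^2 - 108t + 360 = (t + 15)(t^3 - 12t^2 + 36t) + (98t^2 - 648t + 360)
  t^3 - 12t^2 + 36t = ((1/98)t - 132/2401)(98t^2 - 648t + 360) + (-(7920/2401)t + 47520/2401)
  98t^2 - 648t + 360 = (-(117649/3960)t + 2401/132)(-(7920/2401)t + 47520/2401) + (0)
Last nonzero remainder: -(7920/2401)t + 47520/2401. Dividing through by -7920/2401 gives the monic gcd t - 6.
Cancel t - 6 from numerator and denominator to get the reduced form.

(t^3 + 9t^2 + 8t - 60)/(t^2 - 6t)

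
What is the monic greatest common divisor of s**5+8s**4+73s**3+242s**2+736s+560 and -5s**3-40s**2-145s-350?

s**2+3s+14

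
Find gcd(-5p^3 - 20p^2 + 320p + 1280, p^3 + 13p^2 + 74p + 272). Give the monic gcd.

p + 8

By polynomial division,
  -5p^3 - 20p^2 + 320p + 1280 = (-5)(p^3 + 13p^2 + 74p + 272) + (45p^2 + 690p + 2640)
  p^3 + 13p^2 + 74p + 272 = ((1/45)p - 7/135)(45p^2 + 690p + 2640) + ((460/9)p + 3680/9)
  45p^2 + 690p + 2640 = ((81/92)p + 297/46)((460/9)p + 3680/9) + (0)
Last nonzero remainder: (460/9)p + 3680/9. Dividing through by 460/9 gives the monic gcd p + 8.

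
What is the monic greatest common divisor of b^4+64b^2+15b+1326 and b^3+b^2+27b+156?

b^2-3b+39

Repeated division with remainder:
  b^4+64b^2+15b+1326 = (b-1)(b^3+b^2+27b+156) + (38b^2-114b+1482)
  b^3+b^2+27b+156 = ((1/38)b+2/19)(38b^2-114b+1482) + (0)
Last nonzero remainder: 38b^2-114b+1482. Dividing through by 38 gives the monic gcd b^2-3b+39.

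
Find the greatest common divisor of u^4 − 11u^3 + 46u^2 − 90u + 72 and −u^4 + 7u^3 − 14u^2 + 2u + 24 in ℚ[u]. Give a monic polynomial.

u^3 − 8u^2 + 22u − 24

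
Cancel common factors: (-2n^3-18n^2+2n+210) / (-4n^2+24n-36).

(n^2+12n+35)/(2n-6)

Repeated division with remainder:
  -2n^3-18n^2+2n+210 = ((1/2)n+15/2)(-4n^2+24n-36) + (-160n+480)
  -4n^2+24n-36 = ((1/40)n-3/40)(-160n+480) + (0)
Last nonzero remainder: -160n+480. Dividing through by -160 gives the monic gcd n-3.
Cancel n-3 from numerator and denominator to get the reduced form.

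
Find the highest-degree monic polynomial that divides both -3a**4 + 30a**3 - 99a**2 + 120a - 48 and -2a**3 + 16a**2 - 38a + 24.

Repeated division with remainder:
  -3a**4 + 30a**3 - 99a**2 + 120a - 48 = ((3/2)a - 3)(-2a**3 + 16a**2 - 38a + 24) + (6a**2 - 30a + 24)
  -2a**3 + 16a**2 - 38a + 24 = (-(1/3)a + 1)(6a**2 - 30a + 24) + (0)
Last nonzero remainder: 6a**2 - 30a + 24. Dividing through by 6 gives the monic gcd a**2 - 5a + 4.

a**2 - 5a + 4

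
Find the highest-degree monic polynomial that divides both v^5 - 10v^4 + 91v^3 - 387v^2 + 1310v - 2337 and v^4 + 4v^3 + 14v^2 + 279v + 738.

Repeated division with remainder:
  v^5 - 10v^4 + 91v^3 - 387v^2 + 1310v - 2337 = (v - 14)(v^4 + 4v^3 + 14v^2 + 279v + 738) + (133v^3 - 470v^2 + 4478v + 7995)
  v^4 + 4v^3 + 14v^2 + 279v + 738 = ((1/133)v + 1002/17689)(133v^3 - 470v^2 + 4478v + 7995) + ((123012/17689)v^2 - (615060/17689)v + 5043492/17689)
  133v^3 - 470v^2 + 4478v + 7995 = ((2352637/123012)v + 1149785/41004)((123012/17689)v^2 - (615060/17689)v + 5043492/17689) + (0)
Last nonzero remainder: (123012/17689)v^2 - (615060/17689)v + 5043492/17689. Dividing through by 123012/17689 gives the monic gcd v^2 - 5v + 41.

v^2 - 5v + 41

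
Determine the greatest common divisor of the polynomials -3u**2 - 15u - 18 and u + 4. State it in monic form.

1

By polynomial division,
  -3u**2 - 15u - 18 = (-3u - 3)(u + 4) + (-6)
  u + 4 = (-(1/6)u - 2/3)(-6) + (0)
The last nonzero remainder is the constant -6, so the polynomials are coprime and gcd = 1.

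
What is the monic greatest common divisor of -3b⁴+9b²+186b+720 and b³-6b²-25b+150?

Euclidean algorithm in ℚ[b]:
  -3b⁴+9b²+186b+720 = (-3b-18)(b³-6b²-25b+150) + (-174b²+186b+3420)
  b³-6b²-25b+150 = (-(1/174)b+143/5046)(-174b²+186b+3420) + (-(8928/841)b+44640/841)
  -174b²+186b+3420 = ((24389/1488)b+15979/248)(-(8928/841)b+44640/841) + (0)
Last nonzero remainder: -(8928/841)b+44640/841. Dividing through by -8928/841 gives the monic gcd b-5.

b-5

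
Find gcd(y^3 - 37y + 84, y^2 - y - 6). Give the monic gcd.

y - 3

By polynomial division,
  y^3 - 37y + 84 = (y + 1)(y^2 - y - 6) + (-30y + 90)
  y^2 - y - 6 = (-(1/30)y - 1/15)(-30y + 90) + (0)
Last nonzero remainder: -30y + 90. Dividing through by -30 gives the monic gcd y - 3.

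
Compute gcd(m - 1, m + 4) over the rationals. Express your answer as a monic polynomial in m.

1

Euclidean algorithm in ℚ[m]:
  m - 1 = (m + 4) + (-5)
  m + 4 = (-(1/5)m - 4/5)(-5) + (0)
The last nonzero remainder is the constant -5, so the polynomials are coprime and gcd = 1.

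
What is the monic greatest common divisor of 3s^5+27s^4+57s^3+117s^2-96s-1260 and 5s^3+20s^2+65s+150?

Repeated division with remainder:
  3s^5+27s^4+57s^3+117s^2-96s-1260 = ((3/5)s^2+3s-42/5)(5s^3+20s^2+65s+150) + (0)
Last nonzero remainder: 5s^3+20s^2+65s+150. Dividing through by 5 gives the monic gcd s^3+4s^2+13s+30.

s^3+4s^2+13s+30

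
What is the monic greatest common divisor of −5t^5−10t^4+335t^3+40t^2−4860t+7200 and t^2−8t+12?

Repeated division with remainder:
  −5t^5−10t^4+335t^3+40t^2−4860t+7200 = (−5t^3−50t^2−5t+600)(t^2−8t+12) + (0)
The last nonzero remainder t^2−8t+12 is already monic.

t^2−8t+12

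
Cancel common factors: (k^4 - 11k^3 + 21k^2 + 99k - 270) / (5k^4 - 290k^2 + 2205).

Apply the Euclidean algorithm:
  k^4 - 11k^3 + 21k^2 + 99k - 270 = (1/5)(5k^4 - 290k^2 + 2205) + (-11k^3 + 79k^2 + 99k - 711)
  5k^4 - 290k^2 + 2205 = (-(5/11)k - 395/121)(-11k^3 + 79k^2 + 99k - 711) + ((1560/121)k^2 - 14040/121)
  -11k^3 + 79k^2 + 99k - 711 = (-(1331/1560)k + 9559/1560)((1560/121)k^2 - 14040/121) + (0)
Last nonzero remainder: (1560/121)k^2 - 14040/121. Dividing through by 1560/121 gives the monic gcd k^2 - 9.
Cancel k^2 - 9 from numerator and denominator to get the reduced form.

(k^2 - 11k + 30)/(5k^2 - 245)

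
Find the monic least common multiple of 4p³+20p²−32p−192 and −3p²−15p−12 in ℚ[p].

p⁴+6p³−3p²−56p−48

Apply the Euclidean algorithm:
  4p³+20p²−32p−192 = (−(4/3)p)(−3p²−15p−12) + (−48p−192)
  −3p²−15p−12 = ((1/16)p+1/16)(−48p−192) + (0)
Last nonzero remainder: −48p−192. Dividing through by −48 gives the monic gcd p+4.
Then lcm(f, g) = f·g / gcd(f, g); expanding and making the result monic gives the answer.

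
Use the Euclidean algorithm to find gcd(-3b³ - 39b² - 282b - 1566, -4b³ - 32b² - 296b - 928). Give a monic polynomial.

Euclidean algorithm in ℚ[b]:
  -3b³ - 39b² - 282b - 1566 = (3/4)(-4b³ - 32b² - 296b - 928) + (-15b² - 60b - 870)
  -4b³ - 32b² - 296b - 928 = ((4/15)b + 16/15)(-15b² - 60b - 870) + (0)
Last nonzero remainder: -15b² - 60b - 870. Dividing through by -15 gives the monic gcd b² + 4b + 58.

b² + 4b + 58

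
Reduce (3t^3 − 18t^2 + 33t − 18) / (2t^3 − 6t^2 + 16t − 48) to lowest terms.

Repeated division with remainder:
  3t^3 − 18t^2 + 33t − 18 = (3/2)(2t^3 − 6t^2 + 16t − 48) + (−9t^2 + 9t + 54)
  2t^3 − 6t^2 + 16t − 48 = (−(2/9)t + 4/9)(−9t^2 + 9t + 54) + (24t − 72)
  −9t^2 + 9t + 54 = (−(3/8)t − 3/4)(24t − 72) + (0)
Last nonzero remainder: 24t − 72. Dividing through by 24 gives the monic gcd t − 3.
Cancel t − 3 from numerator and denominator to get the reduced form.

(3t^2 − 9t + 6)/(2t^2 + 16)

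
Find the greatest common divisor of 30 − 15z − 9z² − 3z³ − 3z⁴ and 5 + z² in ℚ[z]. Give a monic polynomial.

5 + z²

Repeated division with remainder:
  −3z⁴ − 3z³ − 9z² − 15z + 30 = (−3z² − 3z + 6)(z² + 5) + (0)
The last nonzero remainder z² + 5 is already monic.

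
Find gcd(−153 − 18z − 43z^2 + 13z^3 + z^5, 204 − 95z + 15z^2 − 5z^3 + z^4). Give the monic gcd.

By polynomial division,
  z^5 + 13z^3 − 43z^2 − 18z − 153 = (z + 5)(z^4 − 5z^3 + 15z^2 − 95z + 204) + (23z^3 − 23z^2 + 253z − 1173)
  z^4 − 5z^3 + 15z^2 − 95z + 204 = ((1/23)z − 4/23)(23z^3 − 23z^2 + 253z − 1173) + (0)
Last nonzero remainder: 23z^3 − 23z^2 + 253z − 1173. Dividing through by 23 gives the monic gcd z^3 − z^2 + 11z − 51.

−51 + 11z − z^2 + z^3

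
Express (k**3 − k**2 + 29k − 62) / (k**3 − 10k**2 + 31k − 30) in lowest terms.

By polynomial division,
  k**3 − k**2 + 29k − 62 = (k**3 − 10k**2 + 31k − 30) + (9k**2 − 2k − 32)
  k**3 − 10k**2 + 31k − 30 = ((1/9)k − 88/81)(9k**2 − 2k − 32) + ((2623/81)k − 5246/81)
  9k**2 − 2k − 32 = ((729/2623)k + 1296/2623)((2623/81)k − 5246/81) + (0)
Last nonzero remainder: (2623/81)k − 5246/81. Dividing through by 2623/81 gives the monic gcd k − 2.
Cancel k − 2 from numerator and denominator to get the reduced form.

(k**2 + k + 31)/(k**2 − 8k + 15)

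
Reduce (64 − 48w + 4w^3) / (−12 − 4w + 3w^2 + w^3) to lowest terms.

By polynomial division,
  4w^3 − 48w + 64 = (4)(w^3 + 3w^2 − 4w − 12) + (−12w^2 − 32w + 112)
  w^3 + 3w^2 − 4w − 12 = (−(1/12)w − 1/36)(−12w^2 − 32w + 112) + ((40/9)w − 80/9)
  −12w^2 − 32w + 112 = (−(27/10)w − 63/5)((40/9)w − 80/9) + (0)
Last nonzero remainder: (40/9)w − 80/9. Dividing through by 40/9 gives the monic gcd w − 2.
Cancel w − 2 from numerator and denominator to get the reduced form.

(−32 + 8w + 4w^2)/(6 + 5w + w^2)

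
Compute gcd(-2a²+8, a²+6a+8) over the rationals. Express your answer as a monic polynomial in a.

Apply the Euclidean algorithm:
  -2a²+8 = (-2)(a²+6a+8) + (12a+24)
  a²+6a+8 = ((1/12)a+1/3)(12a+24) + (0)
Last nonzero remainder: 12a+24. Dividing through by 12 gives the monic gcd a+2.

a+2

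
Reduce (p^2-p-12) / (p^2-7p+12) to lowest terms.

Euclidean algorithm in ℚ[p]:
  p^2-p-12 = (p^2-7p+12) + (6p-24)
  p^2-7p+12 = ((1/6)p-1/2)(6p-24) + (0)
Last nonzero remainder: 6p-24. Dividing through by 6 gives the monic gcd p-4.
Cancel p-4 from numerator and denominator to get the reduced form.

(p+3)/(p-3)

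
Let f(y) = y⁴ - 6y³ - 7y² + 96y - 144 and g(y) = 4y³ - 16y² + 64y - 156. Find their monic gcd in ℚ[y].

y - 3

By polynomial division,
  y⁴ - 6y³ - 7y² + 96y - 144 = ((1/4)y - 1/2)(4y³ - 16y² + 64y - 156) + (-31y² + 167y - 222)
  4y³ - 16y² + 64y - 156 = (-(4/31)y - 172/961)(-31y² + 167y - 222) + ((62700/961)y - 188100/961)
  -31y² + 167y - 222 = (-(29791/62700)y + 35557/31350)((62700/961)y - 188100/961) + (0)
Last nonzero remainder: (62700/961)y - 188100/961. Dividing through by 62700/961 gives the monic gcd y - 3.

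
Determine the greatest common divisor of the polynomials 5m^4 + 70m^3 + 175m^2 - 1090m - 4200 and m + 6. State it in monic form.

m + 6

By polynomial division,
  5m^4 + 70m^3 + 175m^2 - 1090m - 4200 = (5m^3 + 40m^2 - 65m - 700)(m + 6) + (0)
The last nonzero remainder m + 6 is already monic.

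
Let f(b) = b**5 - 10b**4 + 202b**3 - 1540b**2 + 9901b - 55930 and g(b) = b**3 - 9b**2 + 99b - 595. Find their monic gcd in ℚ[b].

b**3 - 9b**2 + 99b - 595

Repeated division with remainder:
  b**5 - 10b**4 + 202b**3 - 1540b**2 + 9901b - 55930 = (b**2 - b + 94)(b**3 - 9b**2 + 99b - 595) + (0)
The last nonzero remainder b**3 - 9b**2 + 99b - 595 is already monic.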